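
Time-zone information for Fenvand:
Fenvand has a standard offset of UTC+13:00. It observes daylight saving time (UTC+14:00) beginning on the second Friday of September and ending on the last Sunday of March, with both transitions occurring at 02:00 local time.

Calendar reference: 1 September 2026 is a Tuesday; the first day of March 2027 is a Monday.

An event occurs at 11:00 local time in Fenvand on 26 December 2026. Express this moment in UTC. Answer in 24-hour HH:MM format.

1 September 2026 is a Tuesday, so the first Friday is September 4 and the second is September 11.
1 March 2027 is a Monday, so Sundays fall on 7, 14, 21, 28; the last is March 28.
Daylight saving runs 11 September 2026 – 28 March 2027; 26 December 2026 is inside that window, so Fenvand is at UTC+14:00.
11:00 local − 14h = 21:00 UTC (rolling into the previous day, 25 December 2026).

21:00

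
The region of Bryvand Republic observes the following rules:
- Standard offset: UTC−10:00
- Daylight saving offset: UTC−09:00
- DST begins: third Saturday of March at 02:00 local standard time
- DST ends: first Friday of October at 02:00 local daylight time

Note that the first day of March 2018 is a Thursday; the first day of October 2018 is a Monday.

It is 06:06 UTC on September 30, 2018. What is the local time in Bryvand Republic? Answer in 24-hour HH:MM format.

21:06

1 March 2018 is a Thursday, so the first Saturday is March 3 and the third is March 17.
1 October 2018 is a Monday, so the first Friday is October 5.
At the standard offset (UTC−10:00), 06:06 UTC − 10h = 20:06 Bryvand Republic standard time (rolling into the previous day, 29 September 2018).
Daylight saving runs 17 March – 5 October; the standard-time date in Bryvand Republic, September 29, 2018, is inside that window, so Bryvand Republic is at UTC−09:00.
06:06 UTC − 9h = 21:06 local (rolling into the previous day, 29 September 2018).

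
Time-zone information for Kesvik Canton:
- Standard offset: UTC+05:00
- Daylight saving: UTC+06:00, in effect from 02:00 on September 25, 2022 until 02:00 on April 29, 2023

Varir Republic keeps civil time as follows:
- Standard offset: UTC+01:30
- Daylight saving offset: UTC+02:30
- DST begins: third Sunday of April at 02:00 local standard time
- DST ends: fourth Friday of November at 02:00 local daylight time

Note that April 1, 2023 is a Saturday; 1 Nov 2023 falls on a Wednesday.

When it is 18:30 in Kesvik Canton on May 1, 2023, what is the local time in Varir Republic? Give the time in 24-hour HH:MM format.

May 1, 2023 is outside the daylight-saving period (25 September 2022 – 29 April 2023), so Kesvik Canton is on standard time, UTC+05:00.
18:30 Kesvik Canton − 5h = 13:30 UTC.
1 April 2023 is a Saturday, so the first Sunday is April 2 and the third is April 16.
1 November 2023 is a Wednesday, so the first Friday is November 3 and the fourth is November 24.
At the standard offset (UTC+01:30), 13:30 UTC + 1h30m = 15:00 Varir Republic standard time.
The standard-time date in Varir Republic, May 1, 2023, lies within the daylight-saving period (16 April – 24 November), so Varir Republic is on daylight time, UTC+02:30.
13:30 UTC + 2h30m = 16:00 Varir Republic.

16:00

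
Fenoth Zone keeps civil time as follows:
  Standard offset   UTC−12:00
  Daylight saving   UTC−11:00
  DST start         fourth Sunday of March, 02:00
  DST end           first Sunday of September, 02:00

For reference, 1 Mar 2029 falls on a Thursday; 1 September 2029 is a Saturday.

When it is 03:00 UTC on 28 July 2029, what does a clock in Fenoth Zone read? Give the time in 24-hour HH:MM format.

1 March 2029 is a Thursday, so the first Sunday is March 4 and the fourth is March 25.
1 September 2029 is a Saturday, so the first Sunday is September 2.
At the standard offset (UTC−12:00), 03:00 UTC − 12h = 15:00 Fenoth Zone standard time (rolling into the previous day, 27 July 2029).
The standard-time date in Fenoth Zone, 27 July 2029, falls between 25 March and 2 September, so daylight saving is in effect and Fenoth Zone is at UTC−11:00.
03:00 UTC − 11h = 16:00 local (rolling into the previous day, 27 July 2029).

16:00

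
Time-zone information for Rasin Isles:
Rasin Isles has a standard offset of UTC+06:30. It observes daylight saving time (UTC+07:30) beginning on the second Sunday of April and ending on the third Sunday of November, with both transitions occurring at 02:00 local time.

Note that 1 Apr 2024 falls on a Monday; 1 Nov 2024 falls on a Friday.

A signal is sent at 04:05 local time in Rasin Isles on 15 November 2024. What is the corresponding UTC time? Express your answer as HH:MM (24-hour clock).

20:35

1 April 2024 is a Monday, so the first Sunday is April 7 and the second is April 14.
1 November 2024 is a Friday, so the first Sunday is November 3 and the third is November 17.
15 November 2024 falls between 14 April and 17 November, so daylight saving is in effect and Rasin Isles is at UTC+07:30.
04:05 local − 7h30m = 20:35 UTC (rolling into the previous day, 14 November 2024).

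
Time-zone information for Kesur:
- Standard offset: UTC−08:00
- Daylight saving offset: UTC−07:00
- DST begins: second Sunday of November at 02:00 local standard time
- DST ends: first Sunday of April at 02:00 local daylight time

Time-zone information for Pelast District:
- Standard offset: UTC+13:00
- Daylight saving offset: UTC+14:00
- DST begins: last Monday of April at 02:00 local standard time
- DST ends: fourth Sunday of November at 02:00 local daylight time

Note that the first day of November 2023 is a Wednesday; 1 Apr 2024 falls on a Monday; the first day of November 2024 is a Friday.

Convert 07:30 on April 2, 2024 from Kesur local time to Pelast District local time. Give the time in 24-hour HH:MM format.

1 November 2023 is a Wednesday, so the first Sunday is November 5 and the second is November 12.
1 April 2024 is a Monday, so the first Sunday is April 7.
Daylight saving runs 12 November 2023 – 7 April 2024; April 2, 2024 is inside that window, so Kesur is at UTC−07:00.
07:30 Kesur + 7h = 14:30 UTC.
1 April 2024 is a Monday, so Mondays fall on 1, 8, 15, 22, 29; the last is April 29.
1 November 2024 is a Friday, so the first Sunday is November 3 and the fourth is November 24.
At the standard offset (UTC+13:00), 14:30 UTC + 13h = 03:30 Pelast District standard time (rolling into the next day, 3 April 2024).
The standard-time date in Pelast District, April 3, 2024, is outside the daylight-saving period (29 April – 24 November), so Pelast District is on standard time, UTC+13:00.
14:30 UTC + 13h = 03:30 Pelast District (rolling into the next day, 3 April 2024).

03:30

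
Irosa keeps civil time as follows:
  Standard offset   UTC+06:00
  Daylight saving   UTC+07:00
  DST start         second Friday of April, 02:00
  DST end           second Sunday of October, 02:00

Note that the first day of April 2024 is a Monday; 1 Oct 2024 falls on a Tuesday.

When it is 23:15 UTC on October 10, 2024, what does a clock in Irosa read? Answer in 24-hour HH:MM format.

1 April 2024 is a Monday, so the first Friday is April 5 and the second is April 12.
1 October 2024 is a Tuesday, so the first Sunday is October 6 and the second is October 13.
At the standard offset (UTC+06:00), 23:15 UTC + 6h = 05:15 Irosa standard time (rolling into the next day, 11 October 2024).
Daylight saving runs 12 April – 13 October; the standard-time date in Irosa, October 11, 2024, is inside that window, so Irosa is at UTC+07:00.
23:15 UTC + 7h = 06:15 local (rolling into the next day, 11 October 2024).

06:15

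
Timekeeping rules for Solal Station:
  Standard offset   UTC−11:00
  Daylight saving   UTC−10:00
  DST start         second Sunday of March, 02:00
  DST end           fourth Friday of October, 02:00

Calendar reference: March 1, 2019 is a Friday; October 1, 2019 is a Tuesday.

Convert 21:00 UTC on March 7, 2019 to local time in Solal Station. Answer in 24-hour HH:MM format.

10:00

1 March 2019 is a Friday, so the first Sunday is March 3 and the second is March 10.
1 October 2019 is a Tuesday, so the first Friday is October 4 and the fourth is October 25.
At the standard offset (UTC−11:00), 21:00 UTC − 11h = 10:00 Solal Station standard time.
The standard-time date in Solal Station, March 7, 2019, does not fall between 10 March and 25 October, so daylight saving is not in effect and Solal Station is at UTC−11:00.
21:00 UTC − 11h = 10:00 local.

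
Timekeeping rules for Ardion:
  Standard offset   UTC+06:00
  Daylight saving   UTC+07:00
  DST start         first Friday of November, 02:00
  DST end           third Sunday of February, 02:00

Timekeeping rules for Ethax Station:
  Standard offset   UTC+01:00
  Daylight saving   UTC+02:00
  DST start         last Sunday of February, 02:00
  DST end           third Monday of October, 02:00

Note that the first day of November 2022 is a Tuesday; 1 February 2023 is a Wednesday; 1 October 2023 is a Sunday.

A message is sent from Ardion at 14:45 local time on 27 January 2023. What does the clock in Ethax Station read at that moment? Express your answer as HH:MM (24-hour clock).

1 November 2022 is a Tuesday, so the first Friday is November 4.
1 February 2023 is a Wednesday, so the first Sunday is February 5 and the third is February 19.
27 January 2023 lies within the daylight-saving period (4 November 2022 – 19 February 2023), so Ardion is on daylight time, UTC+07:00.
14:45 Ardion − 7h = 07:45 UTC.
1 February 2023 is a Wednesday, so Sundays fall on 5, 12, 19, 26; the last is February 26.
1 October 2023 is a Sunday, so the first Monday is October 2 and the third is October 16.
At the standard offset (UTC+01:00), 07:45 UTC + 1h = 08:45 Ethax Station standard time.
The standard-time date in Ethax Station, 27 January 2023, does not fall between 26 February and 16 October, so daylight saving is not in effect and Ethax Station is at UTC+01:00.
07:45 UTC + 1h = 08:45 Ethax Station.

08:45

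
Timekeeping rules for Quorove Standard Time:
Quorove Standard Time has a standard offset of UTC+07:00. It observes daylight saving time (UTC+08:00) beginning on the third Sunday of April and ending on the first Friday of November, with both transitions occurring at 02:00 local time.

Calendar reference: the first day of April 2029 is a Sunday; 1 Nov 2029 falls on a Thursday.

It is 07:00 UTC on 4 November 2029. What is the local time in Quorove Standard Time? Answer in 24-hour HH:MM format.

1 April 2029 is a Sunday, so the first Sunday is April 1 and the third is April 15.
1 November 2029 is a Thursday, so the first Friday is November 2.
At the standard offset (UTC+07:00), 07:00 UTC + 7h = 14:00 Quorove Standard Time standard time.
The standard-time date in Quorove Standard Time, 4 November 2029, is outside the daylight-saving period (15 April – 2 November), so Quorove Standard Time is on standard time, UTC+07:00.
07:00 UTC + 7h = 14:00 local.

14:00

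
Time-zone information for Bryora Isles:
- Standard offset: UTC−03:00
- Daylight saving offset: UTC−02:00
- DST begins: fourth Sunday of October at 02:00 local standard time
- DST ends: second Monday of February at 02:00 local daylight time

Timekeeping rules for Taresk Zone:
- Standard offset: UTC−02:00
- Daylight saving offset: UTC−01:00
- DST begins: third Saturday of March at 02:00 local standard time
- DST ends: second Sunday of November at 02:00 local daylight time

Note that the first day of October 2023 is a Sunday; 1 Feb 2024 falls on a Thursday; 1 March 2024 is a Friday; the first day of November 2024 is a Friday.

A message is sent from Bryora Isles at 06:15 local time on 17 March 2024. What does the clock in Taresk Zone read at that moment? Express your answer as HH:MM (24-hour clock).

08:15

1 October 2023 is a Sunday, so the first Sunday is October 1 and the fourth is October 22.
1 February 2024 is a Thursday, so the first Monday is February 5 and the second is February 12.
Daylight saving runs 22 October 2023 – 12 February 2024; 17 March 2024 is outside that window, so Bryora Isles is on standard time at UTC−03:00.
06:15 Bryora Isles + 3h = 09:15 UTC.
1 March 2024 is a Friday, so the first Saturday is March 2 and the third is March 16.
1 November 2024 is a Friday, so the first Sunday is November 3 and the second is November 10.
At the standard offset (UTC−02:00), 09:15 UTC − 2h = 07:15 Taresk Zone standard time.
The standard-time date in Taresk Zone, 17 March 2024, falls between 16 March and 10 November, so daylight saving is in effect and Taresk Zone is at UTC−01:00.
09:15 UTC − 1h = 08:15 Taresk Zone.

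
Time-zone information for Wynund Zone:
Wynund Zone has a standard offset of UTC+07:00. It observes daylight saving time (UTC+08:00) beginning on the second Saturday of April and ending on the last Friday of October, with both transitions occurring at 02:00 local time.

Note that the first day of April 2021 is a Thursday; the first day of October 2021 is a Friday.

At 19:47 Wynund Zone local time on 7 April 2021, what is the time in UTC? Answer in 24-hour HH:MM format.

1 April 2021 is a Thursday, so the first Saturday is April 3 and the second is April 10.
1 October 2021 is a Friday, so Fridays fall on 1, 8, 15, 22, 29; the last is October 29.
Daylight saving runs 10 April – 29 October; 7 April 2021 is outside that window, so Wynund Zone is on standard time at UTC+07:00.
19:47 local − 7h = 12:47 UTC.

12:47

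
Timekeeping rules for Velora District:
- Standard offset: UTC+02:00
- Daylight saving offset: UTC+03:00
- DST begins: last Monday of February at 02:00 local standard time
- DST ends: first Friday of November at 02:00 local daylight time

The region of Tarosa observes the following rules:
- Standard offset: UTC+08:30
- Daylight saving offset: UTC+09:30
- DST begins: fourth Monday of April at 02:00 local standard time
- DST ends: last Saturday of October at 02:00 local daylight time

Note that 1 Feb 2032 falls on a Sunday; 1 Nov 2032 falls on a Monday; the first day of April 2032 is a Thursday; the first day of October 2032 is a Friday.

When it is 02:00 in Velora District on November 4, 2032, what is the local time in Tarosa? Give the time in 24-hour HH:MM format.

07:30

1 February 2032 is a Sunday, so Mondays fall on 2, 9, 16, 23; the last is February 23.
1 November 2032 is a Monday, so the first Friday is November 5.
November 4, 2032 lies within the daylight-saving period (23 February – 5 November), so Velora District is on daylight time, UTC+03:00.
02:00 Velora District − 3h = 23:00 UTC (rolling into the previous day, 3 November 2032).
1 April 2032 is a Thursday, so the first Monday is April 5 and the fourth is April 26.
1 October 2032 is a Friday, so Saturdays fall on 2, 9, 16, 23, 30; the last is October 30.
At the standard offset (UTC+08:30), 23:00 UTC + 8h30m = 07:30 Tarosa standard time (rolling into the next day, 4 November 2032).
The standard-time date in Tarosa, November 4, 2032, is outside the daylight-saving period (26 April – 30 October), so Tarosa is on standard time, UTC+08:30.
23:00 UTC + 8h30m = 07:30 Tarosa (rolling into the next day, 4 November 2032).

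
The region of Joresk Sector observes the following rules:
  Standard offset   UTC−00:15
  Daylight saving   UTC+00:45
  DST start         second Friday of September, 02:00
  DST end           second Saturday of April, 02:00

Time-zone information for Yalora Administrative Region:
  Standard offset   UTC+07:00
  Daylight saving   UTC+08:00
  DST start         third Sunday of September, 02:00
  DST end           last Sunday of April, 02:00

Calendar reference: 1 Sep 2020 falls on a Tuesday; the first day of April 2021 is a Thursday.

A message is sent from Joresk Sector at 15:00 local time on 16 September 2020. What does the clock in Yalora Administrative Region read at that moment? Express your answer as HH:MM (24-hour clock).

1 September 2020 is a Tuesday, so the first Friday is September 4 and the second is September 11.
1 April 2021 is a Thursday, so the first Saturday is April 3 and the second is April 10.
16 September 2020 falls between 11 September 2020 and 10 April 2021, so daylight saving is in effect and Joresk Sector is at UTC+00:45.
15:00 Joresk Sector − 0h45m = 14:15 UTC.
1 September 2020 is a Tuesday, so the first Sunday is September 6 and the third is September 20.
1 April 2021 is a Thursday, so Sundays fall on 4, 11, 18, 25; the last is April 25.
At the standard offset (UTC+07:00), 14:15 UTC + 7h = 21:15 Yalora Administrative Region standard time.
The standard-time date in Yalora Administrative Region, 16 September 2020, does not fall between 20 September 2020 and 25 April 2021, so daylight saving is not in effect and Yalora Administrative Region is at UTC+07:00.
14:15 UTC + 7h = 21:15 Yalora Administrative Region.

21:15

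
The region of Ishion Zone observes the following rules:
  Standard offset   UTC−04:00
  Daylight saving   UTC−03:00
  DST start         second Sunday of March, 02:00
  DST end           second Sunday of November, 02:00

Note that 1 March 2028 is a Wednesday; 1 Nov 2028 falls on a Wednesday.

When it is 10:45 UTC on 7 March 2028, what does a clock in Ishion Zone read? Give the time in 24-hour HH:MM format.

06:45

1 March 2028 is a Wednesday, so the first Sunday is March 5 and the second is March 12.
1 November 2028 is a Wednesday, so the first Sunday is November 5 and the second is November 12.
At the standard offset (UTC−04:00), 10:45 UTC − 4h = 06:45 Ishion Zone standard time.
The standard-time date in Ishion Zone, 7 March 2028, does not fall between 12 March and 12 November, so daylight saving is not in effect and Ishion Zone is at UTC−04:00.
10:45 UTC − 4h = 06:45 local.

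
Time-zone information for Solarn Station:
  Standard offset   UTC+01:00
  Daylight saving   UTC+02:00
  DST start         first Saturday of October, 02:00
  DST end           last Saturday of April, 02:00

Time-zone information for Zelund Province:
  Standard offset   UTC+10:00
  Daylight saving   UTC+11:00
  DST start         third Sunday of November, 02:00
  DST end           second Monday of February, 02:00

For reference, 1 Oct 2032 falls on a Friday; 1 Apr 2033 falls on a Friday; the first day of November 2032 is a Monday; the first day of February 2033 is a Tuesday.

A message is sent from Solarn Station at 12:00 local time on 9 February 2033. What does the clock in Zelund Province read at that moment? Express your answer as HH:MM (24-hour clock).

1 October 2032 is a Friday, so the first Saturday is October 2.
1 April 2033 is a Friday, so Saturdays fall on 2, 9, 16, 23, 30; the last is April 30.
Daylight saving runs 2 October 2032 – 30 April 2033; 9 February 2033 is inside that window, so Solarn Station is at UTC+02:00.
12:00 Solarn Station − 2h = 10:00 UTC.
1 November 2032 is a Monday, so the first Sunday is November 7 and the third is November 21.
1 February 2033 is a Tuesday, so the first Monday is February 7 and the second is February 14.
At the standard offset (UTC+10:00), 10:00 UTC + 10h = 20:00 Zelund Province standard time.
Daylight saving runs 21 November 2032 – 14 February 2033; the standard-time date in Zelund Province, 9 February 2033, is inside that window, so Zelund Province is at UTC+11:00.
10:00 UTC + 11h = 21:00 Zelund Province.

21:00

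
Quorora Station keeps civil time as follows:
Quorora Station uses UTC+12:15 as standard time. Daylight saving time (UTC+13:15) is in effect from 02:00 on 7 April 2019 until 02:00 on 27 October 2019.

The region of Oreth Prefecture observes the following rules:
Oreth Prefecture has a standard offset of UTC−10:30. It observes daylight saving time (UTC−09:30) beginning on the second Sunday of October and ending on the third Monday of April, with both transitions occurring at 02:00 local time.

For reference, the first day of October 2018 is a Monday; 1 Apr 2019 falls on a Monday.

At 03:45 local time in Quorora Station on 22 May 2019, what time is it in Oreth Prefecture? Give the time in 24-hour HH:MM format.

04:00

Daylight saving runs 7 April – 27 October; 22 May 2019 is inside that window, so Quorora Station is at UTC+13:15.
03:45 Quorora Station − 13h15m = 14:30 UTC (rolling into the previous day, 21 May 2019).
1 October 2018 is a Monday, so the first Sunday is October 7 and the second is October 14.
1 April 2019 is a Monday, so the first Monday is April 1 and the third is April 15.
At the standard offset (UTC−10:30), 14:30 UTC − 10h30m = 04:00 Oreth Prefecture standard time.
The standard-time date in Oreth Prefecture, 21 May 2019, does not fall between 14 October 2018 and 15 April 2019, so daylight saving is not in effect and Oreth Prefecture is at UTC−10:30.
14:30 UTC − 10h30m = 04:00 Oreth Prefecture.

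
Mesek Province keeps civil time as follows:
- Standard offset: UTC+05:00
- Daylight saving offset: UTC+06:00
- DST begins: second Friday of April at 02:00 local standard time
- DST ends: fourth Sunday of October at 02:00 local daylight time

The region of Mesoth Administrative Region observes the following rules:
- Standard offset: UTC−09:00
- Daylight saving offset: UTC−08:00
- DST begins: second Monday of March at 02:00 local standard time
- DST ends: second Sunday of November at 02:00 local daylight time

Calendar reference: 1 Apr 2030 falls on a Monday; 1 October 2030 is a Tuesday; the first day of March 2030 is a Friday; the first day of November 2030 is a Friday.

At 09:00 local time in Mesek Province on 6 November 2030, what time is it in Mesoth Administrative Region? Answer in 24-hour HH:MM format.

20:00

1 April 2030 is a Monday, so the first Friday is April 5 and the second is April 12.
1 October 2030 is a Tuesday, so the first Sunday is October 6 and the fourth is October 27.
6 November 2030 is outside the daylight-saving period (12 April – 27 October), so Mesek Province is on standard time, UTC+05:00.
09:00 Mesek Province − 5h = 04:00 UTC.
1 March 2030 is a Friday, so the first Monday is March 4 and the second is March 11.
1 November 2030 is a Friday, so the first Sunday is November 3 and the second is November 10.
At the standard offset (UTC−09:00), 04:00 UTC − 9h = 19:00 Mesoth Administrative Region standard time (rolling into the previous day, 5 November 2030).
The standard-time date in Mesoth Administrative Region, 5 November 2030, lies within the daylight-saving period (11 March – 10 November), so Mesoth Administrative Region is on daylight time, UTC−08:00.
04:00 UTC − 8h = 20:00 Mesoth Administrative Region (rolling into the previous day, 5 November 2030).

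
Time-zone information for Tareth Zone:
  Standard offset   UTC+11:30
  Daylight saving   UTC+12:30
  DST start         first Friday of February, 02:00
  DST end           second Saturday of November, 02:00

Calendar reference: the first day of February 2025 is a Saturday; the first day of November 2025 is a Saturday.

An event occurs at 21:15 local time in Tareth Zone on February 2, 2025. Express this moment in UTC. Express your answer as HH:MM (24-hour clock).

09:45

1 February 2025 is a Saturday, so the first Friday is February 7.
1 November 2025 is a Saturday, so the first Saturday is November 1 and the second is November 8.
February 2, 2025 does not fall between 7 February and 8 November, so daylight saving is not in effect and Tareth Zone is at UTC+11:30.
21:15 local − 11h30m = 09:45 UTC.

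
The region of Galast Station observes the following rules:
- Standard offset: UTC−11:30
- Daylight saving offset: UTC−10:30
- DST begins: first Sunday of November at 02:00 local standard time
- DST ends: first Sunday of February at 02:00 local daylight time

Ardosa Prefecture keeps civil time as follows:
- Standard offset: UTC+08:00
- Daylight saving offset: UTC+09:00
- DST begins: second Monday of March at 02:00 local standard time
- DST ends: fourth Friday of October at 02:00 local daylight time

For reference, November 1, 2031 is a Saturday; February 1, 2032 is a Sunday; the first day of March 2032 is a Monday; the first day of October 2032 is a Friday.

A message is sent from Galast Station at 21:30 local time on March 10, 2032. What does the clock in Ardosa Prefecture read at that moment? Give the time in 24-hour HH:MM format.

1 November 2031 is a Saturday, so the first Sunday is November 2.
1 February 2032 is a Sunday, so the first Sunday is February 1.
Daylight saving runs 2 November 2031 – 1 February 2032; March 10, 2032 is outside that window, so Galast Station is on standard time at UTC−11:30.
21:30 Galast Station + 11h30m = 09:00 UTC (rolling into the next day, 11 March 2032).
1 March 2032 is a Monday, so the first Monday is March 1 and the second is March 8.
1 October 2032 is a Friday, so the first Friday is October 1 and the fourth is October 22.
At the standard offset (UTC+08:00), 09:00 UTC + 8h = 17:00 Ardosa Prefecture standard time.
Daylight saving runs 8 March – 22 October; the standard-time date in Ardosa Prefecture, March 11, 2032, is inside that window, so Ardosa Prefecture is at UTC+09:00.
09:00 UTC + 9h = 18:00 Ardosa Prefecture.

18:00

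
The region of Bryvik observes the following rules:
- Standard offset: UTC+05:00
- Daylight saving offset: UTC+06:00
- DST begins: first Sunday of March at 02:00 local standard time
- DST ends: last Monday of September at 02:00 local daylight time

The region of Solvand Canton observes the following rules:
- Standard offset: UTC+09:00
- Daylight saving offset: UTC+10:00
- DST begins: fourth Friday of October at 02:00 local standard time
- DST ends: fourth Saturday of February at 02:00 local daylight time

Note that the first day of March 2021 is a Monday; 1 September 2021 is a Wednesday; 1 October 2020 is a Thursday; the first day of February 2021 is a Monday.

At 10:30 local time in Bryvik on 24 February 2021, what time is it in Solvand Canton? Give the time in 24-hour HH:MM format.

15:30

1 March 2021 is a Monday, so the first Sunday is March 7.
1 September 2021 is a Wednesday, so Mondays fall on 6, 13, 20, 27; the last is September 27.
24 February 2021 is outside the daylight-saving period (7 March – 27 September), so Bryvik is on standard time, UTC+05:00.
10:30 Bryvik − 5h = 05:30 UTC.
1 October 2020 is a Thursday, so the first Friday is October 2 and the fourth is October 23.
1 February 2021 is a Monday, so the first Saturday is February 6 and the fourth is February 27.
At the standard offset (UTC+09:00), 05:30 UTC + 9h = 14:30 Solvand Canton standard time.
The standard-time date in Solvand Canton, 24 February 2021, falls between 23 October 2020 and 27 February 2021, so daylight saving is in effect and Solvand Canton is at UTC+10:00.
05:30 UTC + 10h = 15:30 Solvand Canton.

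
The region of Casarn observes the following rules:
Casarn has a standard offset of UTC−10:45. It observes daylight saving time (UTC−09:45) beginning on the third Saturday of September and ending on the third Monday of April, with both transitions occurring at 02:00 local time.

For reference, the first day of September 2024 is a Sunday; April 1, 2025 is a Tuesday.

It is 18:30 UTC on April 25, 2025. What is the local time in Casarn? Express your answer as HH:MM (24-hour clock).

07:45

1 September 2024 is a Sunday, so the first Saturday is September 7 and the third is September 21.
1 April 2025 is a Tuesday, so the first Monday is April 7 and the third is April 21.
At the standard offset (UTC−10:45), 18:30 UTC − 10h45m = 07:45 Casarn standard time.
Daylight saving runs 21 September 2024 – 21 April 2025; the standard-time date in Casarn, April 25, 2025, is outside that window, so Casarn is on standard time at UTC−10:45.
18:30 UTC − 10h45m = 07:45 local.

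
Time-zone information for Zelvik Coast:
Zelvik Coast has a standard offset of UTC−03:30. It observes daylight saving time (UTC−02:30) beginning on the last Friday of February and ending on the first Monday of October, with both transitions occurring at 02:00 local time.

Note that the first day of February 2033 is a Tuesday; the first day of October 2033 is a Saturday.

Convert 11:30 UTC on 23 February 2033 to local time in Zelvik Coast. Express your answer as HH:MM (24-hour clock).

08:00

1 February 2033 is a Tuesday, so Fridays fall on 4, 11, 18, 25; the last is February 25.
1 October 2033 is a Saturday, so the first Monday is October 3.
At the standard offset (UTC−03:30), 11:30 UTC − 3h30m = 08:00 Zelvik Coast standard time.
Daylight saving runs 25 February – 3 October; the standard-time date in Zelvik Coast, 23 February 2033, is outside that window, so Zelvik Coast is on standard time at UTC−03:30.
11:30 UTC − 3h30m = 08:00 local.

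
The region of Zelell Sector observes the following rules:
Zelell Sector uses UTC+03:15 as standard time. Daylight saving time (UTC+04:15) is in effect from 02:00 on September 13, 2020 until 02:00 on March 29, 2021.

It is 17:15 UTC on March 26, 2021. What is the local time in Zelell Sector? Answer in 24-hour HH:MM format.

At the standard offset (UTC+03:15), 17:15 UTC + 3h15m = 20:30 Zelell Sector standard time.
The standard-time date in Zelell Sector, March 26, 2021, lies within the daylight-saving period (13 September 2020 – 29 March 2021), so Zelell Sector is on daylight time, UTC+04:15.
17:15 UTC + 4h15m = 21:30 local.

21:30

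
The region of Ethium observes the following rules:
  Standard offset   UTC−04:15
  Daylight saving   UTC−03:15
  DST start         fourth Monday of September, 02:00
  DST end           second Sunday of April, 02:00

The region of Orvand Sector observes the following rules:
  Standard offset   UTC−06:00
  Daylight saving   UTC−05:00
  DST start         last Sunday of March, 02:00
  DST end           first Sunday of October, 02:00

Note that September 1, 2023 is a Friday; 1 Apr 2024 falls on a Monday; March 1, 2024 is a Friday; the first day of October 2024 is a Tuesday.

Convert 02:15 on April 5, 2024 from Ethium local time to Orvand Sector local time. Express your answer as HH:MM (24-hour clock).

00:30

1 September 2023 is a Friday, so the first Monday is September 4 and the fourth is September 25.
1 April 2024 is a Monday, so the first Sunday is April 7 and the second is April 14.
April 5, 2024 falls between 25 September 2023 and 14 April 2024, so daylight saving is in effect and Ethium is at UTC−03:15.
02:15 Ethium + 3h15m = 05:30 UTC.
1 March 2024 is a Friday, so Sundays fall on 3, 10, 17, 24, 31; the last is March 31.
1 October 2024 is a Tuesday, so the first Sunday is October 6.
At the standard offset (UTC−06:00), 05:30 UTC − 6h = 23:30 Orvand Sector standard time (rolling into the previous day, 4 April 2024).
The standard-time date in Orvand Sector, April 4, 2024, lies within the daylight-saving period (31 March – 6 October), so Orvand Sector is on daylight time, UTC−05:00.
05:30 UTC − 5h = 00:30 Orvand Sector.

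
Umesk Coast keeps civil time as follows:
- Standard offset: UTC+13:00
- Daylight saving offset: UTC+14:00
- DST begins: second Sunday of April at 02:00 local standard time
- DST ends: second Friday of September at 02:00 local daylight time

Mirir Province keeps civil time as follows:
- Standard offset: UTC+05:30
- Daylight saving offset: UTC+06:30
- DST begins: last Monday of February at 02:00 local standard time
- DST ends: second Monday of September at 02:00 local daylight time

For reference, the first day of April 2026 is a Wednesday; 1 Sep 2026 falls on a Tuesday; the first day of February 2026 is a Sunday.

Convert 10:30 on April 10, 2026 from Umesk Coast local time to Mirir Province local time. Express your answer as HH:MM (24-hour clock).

1 April 2026 is a Wednesday, so the first Sunday is April 5 and the second is April 12.
1 September 2026 is a Tuesday, so the first Friday is September 4 and the second is September 11.
April 10, 2026 is outside the daylight-saving period (12 April – 11 September), so Umesk Coast is on standard time, UTC+13:00.
10:30 Umesk Coast − 13h = 21:30 UTC (rolling into the previous day, 9 April 2026).
1 February 2026 is a Sunday, so Mondays fall on 2, 9, 16, 23; the last is February 23.
1 September 2026 is a Tuesday, so the first Monday is September 7 and the second is September 14.
At the standard offset (UTC+05:30), 21:30 UTC + 5h30m = 03:00 Mirir Province standard time (rolling into the next day, 10 April 2026).
Daylight saving runs 23 February – 14 September; the standard-time date in Mirir Province, April 10, 2026, is inside that window, so Mirir Province is at UTC+06:30.
21:30 UTC + 6h30m = 04:00 Mirir Province (rolling into the next day, 10 April 2026).

04:00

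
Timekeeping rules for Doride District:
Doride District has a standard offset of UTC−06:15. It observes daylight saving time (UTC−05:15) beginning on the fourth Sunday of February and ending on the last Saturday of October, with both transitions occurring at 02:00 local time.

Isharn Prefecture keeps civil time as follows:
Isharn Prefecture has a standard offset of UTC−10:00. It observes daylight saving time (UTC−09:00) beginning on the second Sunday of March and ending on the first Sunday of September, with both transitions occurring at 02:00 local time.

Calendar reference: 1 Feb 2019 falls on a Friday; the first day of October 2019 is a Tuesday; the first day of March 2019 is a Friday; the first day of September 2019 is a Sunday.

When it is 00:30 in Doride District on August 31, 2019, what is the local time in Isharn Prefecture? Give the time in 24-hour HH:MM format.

1 February 2019 is a Friday, so the first Sunday is February 3 and the fourth is February 24.
1 October 2019 is a Tuesday, so Saturdays fall on 5, 12, 19, 26; the last is October 26.
August 31, 2019 falls between 24 February and 26 October, so daylight saving is in effect and Doride District is at UTC−05:15.
00:30 Doride District + 5h15m = 05:45 UTC.
1 March 2019 is a Friday, so the first Sunday is March 3 and the second is March 10.
1 September 2019 is a Sunday, so the first Sunday is September 1.
At the standard offset (UTC−10:00), 05:45 UTC − 10h = 19:45 Isharn Prefecture standard time (rolling into the previous day, 30 August 2019).
Daylight saving runs 10 March – 1 September; the standard-time date in Isharn Prefecture, August 30, 2019, is inside that window, so Isharn Prefecture is at UTC−09:00.
05:45 UTC − 9h = 20:45 Isharn Prefecture (rolling into the previous day, 30 August 2019).

20:45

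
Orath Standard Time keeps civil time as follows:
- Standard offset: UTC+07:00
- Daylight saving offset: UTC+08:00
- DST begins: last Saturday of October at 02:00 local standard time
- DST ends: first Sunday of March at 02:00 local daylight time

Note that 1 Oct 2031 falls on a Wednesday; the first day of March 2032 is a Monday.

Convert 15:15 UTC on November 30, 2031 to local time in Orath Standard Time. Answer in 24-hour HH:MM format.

1 October 2031 is a Wednesday, so Saturdays fall on 4, 11, 18, 25; the last is October 25.
1 March 2032 is a Monday, so the first Sunday is March 7.
At the standard offset (UTC+07:00), 15:15 UTC + 7h = 22:15 Orath Standard Time standard time.
The standard-time date in Orath Standard Time, November 30, 2031, lies within the daylight-saving period (25 October 2031 – 7 March 2032), so Orath Standard Time is on daylight time, UTC+08:00.
15:15 UTC + 8h = 23:15 local.

23:15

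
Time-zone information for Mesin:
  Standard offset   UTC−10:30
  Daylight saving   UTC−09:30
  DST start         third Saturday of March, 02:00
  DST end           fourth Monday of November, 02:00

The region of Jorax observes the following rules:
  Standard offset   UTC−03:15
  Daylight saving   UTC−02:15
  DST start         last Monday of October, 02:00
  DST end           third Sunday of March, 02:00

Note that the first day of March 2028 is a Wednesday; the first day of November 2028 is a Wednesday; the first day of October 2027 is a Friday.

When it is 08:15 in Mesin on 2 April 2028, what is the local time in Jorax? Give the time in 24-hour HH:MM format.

14:30

1 March 2028 is a Wednesday, so the first Saturday is March 4 and the third is March 18.
1 November 2028 is a Wednesday, so the first Monday is November 6 and the fourth is November 27.
2 April 2028 falls between 18 March and 27 November, so daylight saving is in effect and Mesin is at UTC−09:30.
08:15 Mesin + 9h30m = 17:45 UTC.
1 October 2027 is a Friday, so Mondays fall on 4, 11, 18, 25; the last is October 25.
1 March 2028 is a Wednesday, so the first Sunday is March 5 and the third is March 19.
At the standard offset (UTC−03:15), 17:45 UTC − 3h15m = 14:30 Jorax standard time.
The standard-time date in Jorax, 2 April 2028, is outside the daylight-saving period (25 October 2027 – 19 March 2028), so Jorax is on standard time, UTC−03:15.
17:45 UTC − 3h15m = 14:30 Jorax.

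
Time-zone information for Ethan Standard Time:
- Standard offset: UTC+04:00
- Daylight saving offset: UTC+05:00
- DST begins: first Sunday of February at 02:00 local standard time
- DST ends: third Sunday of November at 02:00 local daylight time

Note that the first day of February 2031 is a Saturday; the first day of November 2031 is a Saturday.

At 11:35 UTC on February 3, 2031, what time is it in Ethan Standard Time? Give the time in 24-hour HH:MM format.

1 February 2031 is a Saturday, so the first Sunday is February 2.
1 November 2031 is a Saturday, so the first Sunday is November 2 and the third is November 16.
At the standard offset (UTC+04:00), 11:35 UTC + 4h = 15:35 Ethan Standard Time standard time.
Daylight saving runs 2 February – 16 November; the standard-time date in Ethan Standard Time, February 3, 2031, is inside that window, so Ethan Standard Time is at UTC+05:00.
11:35 UTC + 5h = 16:35 local.

16:35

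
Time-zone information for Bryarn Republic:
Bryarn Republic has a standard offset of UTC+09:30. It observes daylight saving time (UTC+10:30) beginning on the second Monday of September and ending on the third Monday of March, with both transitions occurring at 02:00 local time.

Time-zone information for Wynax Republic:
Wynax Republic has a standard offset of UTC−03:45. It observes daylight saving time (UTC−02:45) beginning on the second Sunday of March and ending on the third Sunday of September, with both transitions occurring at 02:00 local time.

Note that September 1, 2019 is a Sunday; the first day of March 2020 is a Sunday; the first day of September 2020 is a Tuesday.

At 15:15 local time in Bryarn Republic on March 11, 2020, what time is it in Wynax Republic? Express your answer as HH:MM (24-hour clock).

1 September 2019 is a Sunday, so the first Monday is September 2 and the second is September 9.
1 March 2020 is a Sunday, so the first Monday is March 2 and the third is March 16.
March 11, 2020 lies within the daylight-saving period (9 September 2019 – 16 March 2020), so Bryarn Republic is on daylight time, UTC+10:30.
15:15 Bryarn Republic − 10h30m = 04:45 UTC.
1 March 2020 is a Sunday, so the first Sunday is March 1 and the second is March 8.
1 September 2020 is a Tuesday, so the first Sunday is September 6 and the third is September 20.
At the standard offset (UTC−03:45), 04:45 UTC − 3h45m = 01:00 Wynax Republic standard time.
The standard-time date in Wynax Republic, March 11, 2020, lies within the daylight-saving period (8 March – 20 September), so Wynax Republic is on daylight time, UTC−02:45.
04:45 UTC − 2h45m = 02:00 Wynax Republic.

02:00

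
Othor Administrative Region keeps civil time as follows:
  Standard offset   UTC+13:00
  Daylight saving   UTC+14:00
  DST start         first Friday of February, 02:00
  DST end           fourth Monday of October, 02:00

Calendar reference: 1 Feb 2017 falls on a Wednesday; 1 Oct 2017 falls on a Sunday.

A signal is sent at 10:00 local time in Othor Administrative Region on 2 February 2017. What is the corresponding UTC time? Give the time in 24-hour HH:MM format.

1 February 2017 is a Wednesday, so the first Friday is February 3.
1 October 2017 is a Sunday, so the first Monday is October 2 and the fourth is October 23.
2 February 2017 does not fall between 3 February and 23 October, so daylight saving is not in effect and Othor Administrative Region is at UTC+13:00.
10:00 local − 13h = 21:00 UTC (rolling into the previous day, 1 February 2017).

21:00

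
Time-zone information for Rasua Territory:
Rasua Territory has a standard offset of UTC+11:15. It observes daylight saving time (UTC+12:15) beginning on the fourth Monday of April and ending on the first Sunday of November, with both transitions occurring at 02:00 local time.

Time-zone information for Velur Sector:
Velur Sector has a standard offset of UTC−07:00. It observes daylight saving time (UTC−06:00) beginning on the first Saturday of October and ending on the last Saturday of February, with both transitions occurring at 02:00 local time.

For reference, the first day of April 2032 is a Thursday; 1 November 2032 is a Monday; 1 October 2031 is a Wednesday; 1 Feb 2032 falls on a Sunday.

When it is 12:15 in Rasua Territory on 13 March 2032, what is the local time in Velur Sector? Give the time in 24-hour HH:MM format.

18:00

1 April 2032 is a Thursday, so the first Monday is April 5 and the fourth is April 26.
1 November 2032 is a Monday, so the first Sunday is November 7.
13 March 2032 does not fall between 26 April and 7 November, so daylight saving is not in effect and Rasua Territory is at UTC+11:15.
12:15 Rasua Territory − 11h15m = 01:00 UTC.
1 October 2031 is a Wednesday, so the first Saturday is October 4.
1 February 2032 is a Sunday, so Saturdays fall on 7, 14, 21, 28; the last is February 28.
At the standard offset (UTC−07:00), 01:00 UTC − 7h = 18:00 Velur Sector standard time (rolling into the previous day, 12 March 2032).
The standard-time date in Velur Sector, 12 March 2032, does not fall between 4 October 2031 and 28 February 2032, so daylight saving is not in effect and Velur Sector is at UTC−07:00.
01:00 UTC − 7h = 18:00 Velur Sector (rolling into the previous day, 12 March 2032).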